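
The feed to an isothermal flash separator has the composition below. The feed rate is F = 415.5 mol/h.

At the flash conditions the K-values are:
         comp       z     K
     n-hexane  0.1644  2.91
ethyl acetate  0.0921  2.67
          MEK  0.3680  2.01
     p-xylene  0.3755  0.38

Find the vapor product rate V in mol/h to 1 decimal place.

V = 297.3 mol/h

Newton–Raphson from ψ = 0.5:
  ψ = 0.5000: g = 0.15399, g' = -0.7021 → ψ = 0.7193
  ψ = 0.7193: g = -0.00280, g' = -0.7556 → ψ = 0.7156
Converged at ψ = 0.7156.
Then V = ψ·F = 0.7156·415.5 = 297.3 mol/h and L = F − V = 118.2 mol/h.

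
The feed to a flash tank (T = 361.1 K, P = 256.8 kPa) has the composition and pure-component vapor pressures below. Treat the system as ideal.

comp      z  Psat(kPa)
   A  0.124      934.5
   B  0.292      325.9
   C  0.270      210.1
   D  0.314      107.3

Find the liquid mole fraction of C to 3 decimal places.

x_C = 0.283

Raoult's law: Kᵢ = Pᵢˢᵃᵗ/P = Pᵢˢᵃᵗ/256.8.
  K_A = 934.5/256.8 = 3.63902, K_B = 325.9/256.8 = 1.26908, K_C = 210.1/256.8 = 0.81815, K_D = 107.3/256.8 = 0.41783
Newton iteration, ψ⁰ = 0.58:
  ψ = 0.580: g = -0.1336, g' = -0.404 → ψ = 0.250
  ψ = 0.250: g = 0.0056, g' = -0.488 → ψ = 0.261
Converged at ψ = 0.261.
Compositions from xᵢ = zᵢ/(1+ψ(Kᵢ−1)), yᵢ = Kᵢxᵢ:
  A: x = 0.073, y = 0.267
  B: x = 0.273, y = 0.346
  C: x = 0.283, y = 0.232
  D: x = 0.370, y = 0.155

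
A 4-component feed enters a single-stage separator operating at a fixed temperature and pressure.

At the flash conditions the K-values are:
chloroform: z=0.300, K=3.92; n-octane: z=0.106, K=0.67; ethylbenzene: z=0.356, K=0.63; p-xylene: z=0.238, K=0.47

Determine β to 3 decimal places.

Let β = V/F and solve Σ zᵢ(Kᵢ−1)/(1+β(Kᵢ−1)) = 0.
g(0) = ΣzᵢKᵢ − 1 = 0.583 and g(1) = 1 − Σzᵢ/Kᵢ = -0.306, so a root lies in (0, 1).
Iterate (Newton) starting at β = 0.5:
  β = 0.500: g = -0.0190, g' = -0.636 → β = 0.470
  β = 0.470: g = 0.0004, g' = -0.661 → β = 0.471
Converged at β = 0.471.

β = 0.471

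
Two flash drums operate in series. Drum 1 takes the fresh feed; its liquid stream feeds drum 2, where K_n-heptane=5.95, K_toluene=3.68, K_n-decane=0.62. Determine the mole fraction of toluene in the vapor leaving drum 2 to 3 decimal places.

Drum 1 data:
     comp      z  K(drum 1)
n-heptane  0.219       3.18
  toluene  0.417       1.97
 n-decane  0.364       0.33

Drum 1:
Iterate (Newton) starting at ψ₁ = 0.44:
  ψ₁ = 0.440: g = 0.1813, g' = -0.792 → ψ₁ = 0.669
  ψ₁ = 0.669: g = -0.0024, g' = -0.853 → ψ₁ = 0.666
Converged at ψ₁ = 0.666.
Drum-1 compositions:
  n-heptane: x = 0.089, y = 0.284
  toluene: x = 0.253, y = 0.499
  n-decane: x = 0.657, y = 0.217
Drum-2 feed = drum-1 liquid: z₂ = (0.0893, 0.2533, 0.6574).
Drum 2:
Newton–Raphson from ψ₂ = 0.54:
  ψ₂ = 0.540: g = 0.0835, g' = -0.616 → ψ₂ = 0.675
  ψ₂ = 0.675: g = 0.0073, g' = -0.518 → ψ₂ = 0.690
Converged at ψ₂ = 0.690.
  n-heptane: x = 0.020, y = 0.120
  toluene: x = 0.089, y = 0.327
  n-decane: x = 0.891, y = 0.552

y_toluene (drum 2) = 0.327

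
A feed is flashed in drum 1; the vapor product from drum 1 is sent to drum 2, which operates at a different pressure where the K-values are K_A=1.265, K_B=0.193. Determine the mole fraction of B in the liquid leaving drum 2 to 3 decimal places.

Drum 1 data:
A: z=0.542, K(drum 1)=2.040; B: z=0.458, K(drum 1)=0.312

x_B (drum 2) = 0.247

Drum 1:
Let ψ₁ = V/F and solve Σ zᵢ(Kᵢ−1)/(1+ψ₁(Kᵢ−1)) = 0.
Feasibility: ΣzᵢKᵢ = 1.249, Σzᵢ/Kᵢ = 1.734 — both > 1, two phases present.
Binary case is linear: z₁(K₁−1)(1+ψ₁(K₂−1)) + z₂(K₂−1)(1+ψ₁(K₁−1)) = 0
⇒ ψ₁ = [z₁(K₁−1)+z₂(K₂−1)] / [−(K₁−1)(K₂−1)] = 0.2486/0.7155 = 0.347
Drum-1 compositions:
  A: x = 0.398, y = 0.812
  B: x = 0.602, y = 0.188
Drum-2 feed = drum-1 vapor: z₂ = (0.8122, 0.1878).
Drum 2:
Material balance + equilibrium reduce to Σ zᵢ(Kᵢ−1)/(1+ψ₂(Kᵢ−1)) = 0.
Check two-phase: ΣzᵢKᵢ = 1.064 > 1 and Σzᵢ/Kᵢ = 1.615 > 1, so g(0) = 0.064 > 0 and g(1) = -0.615 < 0.
Binary case is linear: z₁(K₁−1)(1+ψ₂(K₂−1)) + z₂(K₂−1)(1+ψ₂(K₁−1)) = 0
⇒ ψ₂ = [z₁(K₁−1)+z₂(K₂−1)] / [−(K₁−1)(K₂−1)] = 0.0637/0.2139 = 0.298
  A: x = 0.753, y = 0.952
  B: x = 0.247, y = 0.048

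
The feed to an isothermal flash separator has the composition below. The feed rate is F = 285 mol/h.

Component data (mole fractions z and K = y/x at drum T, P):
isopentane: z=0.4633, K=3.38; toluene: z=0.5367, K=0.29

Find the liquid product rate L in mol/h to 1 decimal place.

Rachford–Rice: g(ψ) = Σ zᵢ(Kᵢ−1)/(1+ψ(Kᵢ−1)) = 0.
g(0) = ΣzᵢKᵢ − 1 = 0.7216 and g(1) = 1 − Σzᵢ/Kᵢ = -0.9878, so a root lies in (0, 1).
Binary case is linear: z₁(K₁−1)(1+ψ(K₂−1)) + z₂(K₂−1)(1+ψ(K₁−1)) = 0
⇒ ψ = [z₁(K₁−1)+z₂(K₂−1)] / [−(K₁−1)(K₂−1)] = 0.72160/1.68980 = 0.4270
Then V = ψ·F = 0.4270·285 = 121.7 mol/h and L = F − V = 163.3 mol/h.

L = 163.3 mol/h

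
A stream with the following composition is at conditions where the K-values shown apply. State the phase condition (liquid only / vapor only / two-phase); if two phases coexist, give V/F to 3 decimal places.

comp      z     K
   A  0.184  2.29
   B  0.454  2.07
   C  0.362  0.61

vapor only

ΣzᵢKᵢ = 1.582; Σzᵢ/Kᵢ = 0.893.
Since Σzᵢ/Kᵢ < 1 the mixture is above its dew point — single vapor phase.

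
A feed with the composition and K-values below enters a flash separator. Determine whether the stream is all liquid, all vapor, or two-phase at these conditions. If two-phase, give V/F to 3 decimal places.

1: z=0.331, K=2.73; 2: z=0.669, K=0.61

ΣzᵢKᵢ = 1.312; Σzᵢ/Kᵢ = 1.218.
Both exceed 1, so a two-phase solution exists.
Let ψ = V/F and solve Σ zᵢ(Kᵢ−1)/(1+ψ(Kᵢ−1)) = 0.
Binary case is linear: z₁(K₁−1)(1+ψ(K₂−1)) + z₂(K₂−1)(1+ψ(K₁−1)) = 0
⇒ ψ = [z₁(K₁−1)+z₂(K₂−1)] / [−(K₁−1)(K₂−1)] = 0.3117/0.6747 = 0.462

two-phase, V/F = 0.462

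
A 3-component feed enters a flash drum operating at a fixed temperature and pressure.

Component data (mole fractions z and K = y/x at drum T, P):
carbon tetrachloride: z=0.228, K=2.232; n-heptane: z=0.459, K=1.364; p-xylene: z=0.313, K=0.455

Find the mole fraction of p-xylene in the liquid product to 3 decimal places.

x_p-xylene = 0.516

Rachford–Rice: g(β) = Σ zᵢ(Kᵢ−1)/(1+β(Kᵢ−1)) = 0.
Feasibility: ΣzᵢKᵢ = 1.277, Σzᵢ/Kᵢ = 1.127 — both > 1, two phases present.
Newton iteration, β⁰ = 0.53:
  β = 0.530: g = 0.0701, g' = -0.353 → β = 0.729
  β = 0.729: g = -0.0028, g' = -0.390 → β = 0.721
Converged at β = 0.721.
Compositions from xᵢ = zᵢ/(1+β(Kᵢ−1)), yᵢ = Kᵢxᵢ:
  carbon tetrachloride: x = 0.121, y = 0.269
  n-heptane: x = 0.364, y = 0.496
  p-xylene: x = 0.516, y = 0.235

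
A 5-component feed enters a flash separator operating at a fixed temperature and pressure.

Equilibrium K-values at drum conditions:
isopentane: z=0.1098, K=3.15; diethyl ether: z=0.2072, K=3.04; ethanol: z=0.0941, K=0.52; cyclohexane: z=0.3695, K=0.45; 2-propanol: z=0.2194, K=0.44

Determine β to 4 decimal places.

β = 0.2542

Let β = V/F and solve Σ zᵢ(Kᵢ−1)/(1+β(Kᵢ−1)) = 0.
Check two-phase: ΣzᵢKᵢ = 1.2875 > 1 and Σzᵢ/Kᵢ = 1.6037 > 1, so g(0) = 0.2875 > 0 and g(1) = -0.6037 < 0.
Iterate (Newton) starting at β = 0.5:
  β = 0.5000: g = -0.18737, g' = -0.7121 → β = 0.2369
  β = 0.2369: g = 0.01510, g' = -0.8816 → β = 0.2540
  β = 0.2540: g = 0.00020, g' = -0.8591 → β = 0.2542
Converged at β = 0.2542.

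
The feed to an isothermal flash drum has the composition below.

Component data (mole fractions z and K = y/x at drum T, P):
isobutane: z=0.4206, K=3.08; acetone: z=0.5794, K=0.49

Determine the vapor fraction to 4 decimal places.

Let ψ = V/F and solve Σ zᵢ(Kᵢ−1)/(1+ψ(Kᵢ−1)) = 0.
Feasibility: ΣzᵢKᵢ = 1.5794, Σzᵢ/Kᵢ = 1.3190 — both > 1, two phases present.
Iterate (Newton) starting at ψ = 0.45:
  ψ = 0.4500: g = 0.06837, g' = -0.7393 → ψ = 0.5425
  ψ = 0.5425: g = 0.00253, g' = -0.6897 → ψ = 0.5461
Converged at ψ = 0.5461.

ψ = 0.5461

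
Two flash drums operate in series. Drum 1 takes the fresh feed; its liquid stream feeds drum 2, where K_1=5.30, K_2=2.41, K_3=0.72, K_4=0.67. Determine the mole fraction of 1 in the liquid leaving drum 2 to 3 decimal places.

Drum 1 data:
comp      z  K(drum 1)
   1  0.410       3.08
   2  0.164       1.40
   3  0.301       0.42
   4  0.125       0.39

x_1 (drum 2) = 0.041

Drum 1:
Rachford–Rice: g(ψ₁) = Σ zᵢ(Kᵢ−1)/(1+ψ₁(Kᵢ−1)) = 0.
g(0) = ΣzᵢKᵢ − 1 = 0.668 and g(1) = 1 − Σzᵢ/Kᵢ = -0.287, so a root lies in (0, 1).
Iterate (Newton) starting at ψ₁ = 0.5:
  ψ₁ = 0.500: g = 0.1171, g' = -0.742 → ψ₁ = 0.658
  ψ₁ = 0.658: g = 0.0023, g' = -0.727 → ψ₁ = 0.661
Converged at ψ₁ = 0.661.
Drum-1 compositions:
  1: x = 0.173, y = 0.532
  2: x = 0.130, y = 0.182
  3: x = 0.488, y = 0.205
  4: x = 0.209, y = 0.082
Drum-2 feed = drum-1 liquid: z₂ = (0.1726, 0.1297, 0.4882, 0.2095).
Drum 2:
Let ψ₂ = V/F and solve Σ zᵢ(Kᵢ−1)/(1+ψ₂(Kᵢ−1)) = 0.
g(0) = ΣzᵢKᵢ − 1 = 0.719 and g(1) = 1 − Σzᵢ/Kᵢ = -0.077, so a root lies in (0, 1).
Iterate (Newton) starting at ψ₂ = 0.31:
  ψ₂ = 0.310: g = 0.2187, g' = -0.785 → ψ₂ = 0.588
  ψ₂ = 0.588: g = 0.0608, g' = -0.423 → ψ₂ = 0.732
  ψ₂ = 0.732: g = 0.0059, g' = -0.348 → ψ₂ = 0.749
Converged at ψ₂ = 0.749.
  1: x = 0.041, y = 0.217
  2: x = 0.063, y = 0.152
  3: x = 0.618, y = 0.445
  4: x = 0.278, y = 0.186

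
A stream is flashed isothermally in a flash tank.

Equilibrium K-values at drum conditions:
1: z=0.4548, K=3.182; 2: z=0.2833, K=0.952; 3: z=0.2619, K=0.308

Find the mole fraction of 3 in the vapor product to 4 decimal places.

Rachford–Rice: g(β) = Σ zᵢ(Kᵢ−1)/(1+β(Kᵢ−1)) = 0.
g(0) = ΣzᵢKᵢ − 1 = 0.7975 and g(1) = 1 − Σzᵢ/Kᵢ = -0.2908, so a root lies in (0, 1).
Newton–Raphson from β = 0.32:
  β = 0.3200: g = 0.33776, g' = -0.9584 → β = 0.6724
  β = 0.6724: g = 0.04921, g' = -0.7951 → β = 0.7343
  β = 0.7343: g = -0.00122, g' = -0.8389 → β = 0.7329
Converged at β = 0.7329.
Compositions from xᵢ = zᵢ/(1+β(Kᵢ−1)), yᵢ = Kᵢxᵢ:
  1: x = 0.1750, y = 0.5568
  2: x = 0.2936, y = 0.2795
  3: x = 0.5314, y = 0.1637

y_3 = 0.1637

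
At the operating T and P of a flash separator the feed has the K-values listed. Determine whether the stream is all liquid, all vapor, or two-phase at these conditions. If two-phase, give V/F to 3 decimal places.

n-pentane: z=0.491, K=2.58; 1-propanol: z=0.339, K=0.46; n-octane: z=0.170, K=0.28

ΣzᵢKᵢ = 1.470; Σzᵢ/Kᵢ = 1.534.
Both exceed 1, so a two-phase solution exists.
Newton–Raphson from ψ = 0.36:
  ψ = 0.360: g = 0.1020, g' = -0.811 → ψ = 0.486
  ψ = 0.486: g = 0.0025, g' = -0.782 → ψ = 0.489
Converged at ψ = 0.489.

two-phase, V/F = 0.489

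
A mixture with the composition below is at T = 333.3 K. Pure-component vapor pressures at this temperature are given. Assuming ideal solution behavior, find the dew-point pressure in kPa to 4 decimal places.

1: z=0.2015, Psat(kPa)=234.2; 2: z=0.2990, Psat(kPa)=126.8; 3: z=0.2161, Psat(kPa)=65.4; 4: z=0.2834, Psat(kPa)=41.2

Pdew = 74.6194 kPa

At the dew point ψ → 1, so Σzᵢ/Kᵢ = 1 with Kᵢ = Pᵢˢᵃᵗ/P ⇒ 1/P = Σzᵢ/Pᵢˢᵃᵗ.
1/P = 0.2015/234.2 + 0.2990/126.8 + 0.2161/65.4 + 0.2834/41.2 = 0.0134013 ⇒ P = 74.6194 kPa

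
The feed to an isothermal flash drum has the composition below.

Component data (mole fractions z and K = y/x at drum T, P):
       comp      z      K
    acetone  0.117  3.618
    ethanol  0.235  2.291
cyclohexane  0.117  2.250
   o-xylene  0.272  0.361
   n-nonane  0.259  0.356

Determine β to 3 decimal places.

Let β = V/F and solve Σ zᵢ(Kᵢ−1)/(1+β(Kᵢ−1)) = 0.
Check two-phase: ΣzᵢKᵢ = 1.415 > 1 and Σzᵢ/Kᵢ = 1.668 > 1, so g(0) = 0.415 > 0 and g(1) = -0.668 < 0.
Newton–Raphson from β = 0.48:
  β = 0.480: g = -0.0777, g' = -0.834 → β = 0.387
Converged at β = 0.387.

β = 0.387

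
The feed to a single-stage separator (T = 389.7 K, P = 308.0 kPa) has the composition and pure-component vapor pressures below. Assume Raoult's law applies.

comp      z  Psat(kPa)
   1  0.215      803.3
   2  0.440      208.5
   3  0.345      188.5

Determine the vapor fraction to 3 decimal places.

Raoult's law: Kᵢ = Pᵢˢᵃᵗ/P = Pᵢˢᵃᵗ/308.0.
  K_1 = 803.3/308.0 = 2.60812, K_2 = 208.5/308.0 = 0.67695, K_3 = 188.5/308.0 = 0.61201
Material balance + equilibrium reduce to Σ zᵢ(Kᵢ−1)/(1+ψ(Kᵢ−1)) = 0.
Feasibility: ΣzᵢKᵢ = 1.070, Σzᵢ/Kᵢ = 1.296 — both > 1, two phases present.
Newton–Raphson from ψ = 0.5:
  ψ = 0.500: g = -0.1439, g' = -0.316 → ψ = 0.045
  ψ = 0.045: g = 0.0422, g' = -0.585 → ψ = 0.117
  ψ = 0.117: g = 0.0032, g' = -0.501 → ψ = 0.123
Converged at ψ = 0.123.

ψ = 0.123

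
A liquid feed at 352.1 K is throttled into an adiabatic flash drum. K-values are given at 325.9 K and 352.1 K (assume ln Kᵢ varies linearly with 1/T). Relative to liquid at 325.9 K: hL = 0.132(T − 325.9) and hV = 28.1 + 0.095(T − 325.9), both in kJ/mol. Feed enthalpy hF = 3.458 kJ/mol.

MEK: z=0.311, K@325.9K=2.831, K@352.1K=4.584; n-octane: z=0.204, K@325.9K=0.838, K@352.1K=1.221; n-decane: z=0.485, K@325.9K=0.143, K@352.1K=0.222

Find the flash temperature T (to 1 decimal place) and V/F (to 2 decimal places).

Adiabatic flash: solve Rachford–Rice at each trial T, then check hF = ψ·hV(T) + (1−ψ)·hL(T).
  T = 325.9 K: K = (2.831, 0.838, 0.143), RR gives ψ = 0.094, H_out = 2.646 kJ/mol
  T = 352.1 K: K = (4.584, 1.221, 0.222), RR gives ψ = 0.363, H_out = 13.313 kJ/mol
  T = 339.0 K: K = (3.636, 1.019, 0.180), RR gives ψ = 0.248, H_out = 8.580 kJ/mol
  T = 332.4 K: K = (3.213, 0.925, 0.161), RR gives ψ = 0.178, H_out = 5.809 kJ/mol
  T = 329.1 K: K = (3.015, 0.880, 0.151), RR gives ψ = 0.137, H_out = 4.269 kJ/mol
  T = 327.5 K: K = (2.922, 0.859, 0.147), RR gives ψ = 0.116, H_out = 3.476 kJ/mol
Linear interpolation between T = 325.9 (H_out = 2.646) and T = 327.5 (H_out = 3.476) on hF = 3.458 gives T ≈ 327.5 K, at which ψ = 0.12.

T = 327.5 K, V/F = 0.12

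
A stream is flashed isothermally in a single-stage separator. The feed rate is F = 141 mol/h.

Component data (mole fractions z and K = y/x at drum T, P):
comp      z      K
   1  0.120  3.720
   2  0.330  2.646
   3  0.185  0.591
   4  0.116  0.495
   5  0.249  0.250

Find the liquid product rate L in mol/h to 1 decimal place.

L = 76.2 mol/h

Newton–Raphson from ψ = 0.51:
  ψ = 0.510: g = -0.0449, g' = -0.890 → ψ = 0.460
  ψ = 0.460: g = -0.0001, g' = -0.888 → ψ = 0.459
Converged at ψ = 0.459.
Then V = ψ·F = 0.4594·141 = 64.8 mol/h and L = F − V = 76.2 mol/h.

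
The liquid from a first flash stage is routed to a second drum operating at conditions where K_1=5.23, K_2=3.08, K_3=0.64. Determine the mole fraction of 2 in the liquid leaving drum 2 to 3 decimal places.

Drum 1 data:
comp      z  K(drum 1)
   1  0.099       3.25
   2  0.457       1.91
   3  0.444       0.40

x_2 (drum 2) = 0.126

Drum 1:
Rachford–Rice: g(ψ₁) = Σ zᵢ(Kᵢ−1)/(1+ψ₁(Kᵢ−1)) = 0.
g(0) = ΣzᵢKᵢ − 1 = 0.372 and g(1) = 1 − Σzᵢ/Kᵢ = -0.380, so a root lies in (0, 1).
Newton–Raphson from ψ₁ = 0.67:
  ψ₁ = 0.670: g = -0.0983, g' = -0.673 → ψ₁ = 0.524
  ψ₁ = 0.524: g = -0.0047, g' = -0.619 → ψ₁ = 0.516
Converged at ψ₁ = 0.516.
Drum-1 compositions:
  1: x = 0.046, y = 0.149
  2: x = 0.311, y = 0.594
  3: x = 0.643, y = 0.257
Drum-2 feed = drum-1 liquid: z₂ = (0.0458, 0.3109, 0.6433).
Drum 2:
Newton–Raphson from ψ₂ = 0.5:
  ψ₂ = 0.500: g = 0.0968, g' = -0.532 → ψ₂ = 0.682
  ψ₂ = 0.682: g = 0.0103, g' = -0.431 → ψ₂ = 0.706
Converged at ψ₂ = 0.706.
  1: x = 0.011, y = 0.060
  2: x = 0.126, y = 0.388
  3: x = 0.863, y = 0.552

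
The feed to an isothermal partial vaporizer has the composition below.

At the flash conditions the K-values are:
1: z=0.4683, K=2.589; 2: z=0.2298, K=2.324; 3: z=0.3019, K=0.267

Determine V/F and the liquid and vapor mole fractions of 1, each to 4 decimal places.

V/F = 0.7506, x_1 = 0.2136, y_1 = 0.5529

Material balance + equilibrium reduce to Σ zᵢ(Kᵢ−1)/(1+V/F(Kᵢ−1)) = 0.
g(0) = ΣzᵢKᵢ − 1 = 0.8271 and g(1) = 1 − Σzᵢ/Kᵢ = -0.4105, so a root lies in (0, 1).
Newton iteration, V/F⁰ = 0.48:
  V/F = 0.4800: g = 0.26676, g' = -0.9172 → V/F = 0.7708
  V/F = 0.7708: g = -0.02370, g' = -1.1948 → V/F = 0.7510
  V/F = 0.7510: g = -0.00046, g' = -1.1498 → V/F = 0.7506
Converged at V/F = 0.7506.
Compositions from xᵢ = zᵢ/(1+V/F(Kᵢ−1)), yᵢ = Kᵢxᵢ:
  1: x = 0.2136, y = 0.5529
  2: x = 0.1153, y = 0.2679
  3: x = 0.6712, y = 0.1792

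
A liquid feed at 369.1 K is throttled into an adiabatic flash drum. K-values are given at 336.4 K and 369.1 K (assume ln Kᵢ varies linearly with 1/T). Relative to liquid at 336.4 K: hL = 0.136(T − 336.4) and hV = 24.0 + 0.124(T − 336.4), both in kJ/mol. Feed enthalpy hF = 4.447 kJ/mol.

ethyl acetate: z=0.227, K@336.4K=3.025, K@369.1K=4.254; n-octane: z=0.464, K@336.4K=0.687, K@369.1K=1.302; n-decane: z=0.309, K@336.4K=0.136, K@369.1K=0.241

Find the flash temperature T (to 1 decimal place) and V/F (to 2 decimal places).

Adiabatic flash: solve Rachford–Rice at each trial T, then check hF = ψ·hV(T) + (1−ψ)·hL(T).
  T = 336.4 K: K = (3.025, 0.687, 0.136), RR gives ψ = 0.041, H_out = 0.996 kJ/mol
  T = 369.1 K: K = (4.254, 1.302, 0.241), RR gives ψ = 0.529, H_out = 16.946 kJ/mol
  T = 352.8 K: K = (3.618, 0.961, 0.184), RR gives ψ = 0.277, H_out = 8.826 kJ/mol
  T = 344.6 K: K = (3.315, 0.816, 0.159), RR gives ψ = 0.155, H_out = 4.813 kJ/mol
  T = 340.5 K: K = (3.168, 0.749, 0.147), RR gives ψ = 0.097, H_out = 2.884 kJ/mol
  T = 342.6 K: K = (3.243, 0.783, 0.153), RR gives ψ = 0.126, H_out = 3.866 kJ/mol
Linear interpolation between T = 342.6 (H_out = 3.866) and T = 344.6 (H_out = 4.813) on hF = 4.447 gives T ≈ 343.8 K, at which ψ = 0.14.

T = 343.8 K, V/F = 0.14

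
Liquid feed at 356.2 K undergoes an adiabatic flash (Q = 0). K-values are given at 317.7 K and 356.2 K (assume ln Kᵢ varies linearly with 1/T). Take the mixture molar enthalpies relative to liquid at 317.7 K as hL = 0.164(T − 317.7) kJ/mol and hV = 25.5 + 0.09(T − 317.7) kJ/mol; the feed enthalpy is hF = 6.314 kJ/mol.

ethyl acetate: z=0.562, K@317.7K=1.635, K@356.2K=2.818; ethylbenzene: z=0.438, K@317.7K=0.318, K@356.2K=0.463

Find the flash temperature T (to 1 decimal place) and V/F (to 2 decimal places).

T = 320.9 K, V/F = 0.23

Adiabatic flash: solve Rachford–Rice at each trial T, then check hF = ψ·hV(T) + (1−ψ)·hL(T).
  T = 317.7 K: K = (1.635, 0.318), RR gives ψ = 0.134, H_out = 3.424 kJ/mol
  T = 356.2 K: K = (2.818, 0.463), RR gives ψ = 0.806, H_out = 24.562 kJ/mol
  T = 336.9 K: K = (2.179, 0.388), RR gives ψ = 0.546, H_out = 16.300 kJ/mol
  T = 327.3 K: K = (1.895, 0.352), RR gives ψ = 0.378, H_out = 10.951 kJ/mol
  T = 322.5 K: K = (1.762, 0.335), RR gives ψ = 0.270, H_out = 7.586 kJ/mol
  T = 320.1 K: K = (1.698, 0.326), RR gives ψ = 0.207, H_out = 5.629 kJ/mol
Linear interpolation between T = 320.1 (H_out = 5.629) and T = 322.5 (H_out = 7.586) on hF = 6.314 gives T ≈ 320.9 K, at which ψ = 0.23.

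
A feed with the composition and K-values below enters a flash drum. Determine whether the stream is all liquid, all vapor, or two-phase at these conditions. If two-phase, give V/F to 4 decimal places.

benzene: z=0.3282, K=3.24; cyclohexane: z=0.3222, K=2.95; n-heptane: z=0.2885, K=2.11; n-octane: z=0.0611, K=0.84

ΣzᵢKᵢ = 2.6739; Σzᵢ/Kᵢ = 0.4200.
Since Σzᵢ/Kᵢ < 1 the mixture is above its dew point — single vapor phase.

all vapor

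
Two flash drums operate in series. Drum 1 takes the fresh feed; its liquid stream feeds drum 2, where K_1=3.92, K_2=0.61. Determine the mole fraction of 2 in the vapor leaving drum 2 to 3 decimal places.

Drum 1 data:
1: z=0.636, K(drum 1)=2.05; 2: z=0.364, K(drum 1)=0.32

y_2 (drum 2) = 0.538

Drum 1:
Let ψ₁ = V/F and solve Σ zᵢ(Kᵢ−1)/(1+ψ₁(Kᵢ−1)) = 0.
g(0) = ΣzᵢKᵢ − 1 = 0.420 and g(1) = 1 − Σzᵢ/Kᵢ = -0.448, so a root lies in (0, 1).
Binary case is linear: z₁(K₁−1)(1+ψ₁(K₂−1)) + z₂(K₂−1)(1+ψ₁(K₁−1)) = 0
⇒ ψ₁ = [z₁(K₁−1)+z₂(K₂−1)] / [−(K₁−1)(K₂−1)] = 0.4203/0.7140 = 0.589
Drum-1 compositions:
  1: x = 0.393, y = 0.806
  2: x = 0.607, y = 0.194
Drum-2 feed = drum-1 liquid: z₂ = (0.3931, 0.6069).
Drum 2:
Let ψ₂ = V/F and solve Σ zᵢ(Kᵢ−1)/(1+ψ₂(Kᵢ−1)) = 0.
Feasibility: ΣzᵢKᵢ = 1.911, Σzᵢ/Kᵢ = 1.095 — both > 1, two phases present.
Binary case is linear: z₁(K₁−1)(1+ψ₂(K₂−1)) + z₂(K₂−1)(1+ψ₂(K₁−1)) = 0
⇒ ψ₂ = [z₁(K₁−1)+z₂(K₂−1)] / [−(K₁−1)(K₂−1)] = 0.9110/1.1388 = 0.800
  1: x = 0.118, y = 0.462
  2: x = 0.882, y = 0.538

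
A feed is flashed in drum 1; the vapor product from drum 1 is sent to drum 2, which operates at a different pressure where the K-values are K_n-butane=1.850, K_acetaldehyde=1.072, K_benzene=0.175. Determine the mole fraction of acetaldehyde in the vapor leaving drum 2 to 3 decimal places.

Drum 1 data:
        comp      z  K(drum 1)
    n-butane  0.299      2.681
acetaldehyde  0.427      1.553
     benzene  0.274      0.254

y_acetaldehyde (drum 2) = 0.496

Drum 1:
Material balance + equilibrium reduce to Σ zᵢ(Kᵢ−1)/(1+ψ₁(Kᵢ−1)) = 0.
g(0) = ΣzᵢKᵢ − 1 = 0.534 and g(1) = 1 − Σzᵢ/Kᵢ = -0.465, so a root lies in (0, 1).
Newton–Raphson from ψ₁ = 0.5:
  ψ₁ = 0.500: g = 0.1321, g' = -0.717 → ψ₁ = 0.684
  ψ₁ = 0.684: g = -0.0123, g' = -0.887 → ψ₁ = 0.670
Converged at ψ₁ = 0.670.
Drum-1 compositions:
  n-butane: x = 0.141, y = 0.377
  acetaldehyde: x = 0.312, y = 0.484
  benzene: x = 0.548, y = 0.139
Drum-2 feed = drum-1 vapor: z₂ = (0.3770, 0.4839, 0.1391).
Drum 2:
Let ψ₂ = V/F and solve Σ zᵢ(Kᵢ−1)/(1+ψ₂(Kᵢ−1)) = 0.
Check two-phase: ΣzᵢKᵢ = 1.240 > 1 and Σzᵢ/Kᵢ = 1.450 > 1, so g(0) = 0.240 > 0 and g(1) = -0.450 < 0.
Newton iteration, ψ₂⁰ = 0.3:
  ψ₂ = 0.300: g = 0.1369, g' = -0.343 → ψ₂ = 0.700
  ψ₂ = 0.700: g = -0.0374, g' = -0.639 → ψ₂ = 0.641
  ψ₂ = 0.641: g = -0.0030, g' = -0.543 → ψ₂ = 0.636
Converged at ψ₂ = 0.636.
  n-butane: x = 0.245, y = 0.453
  acetaldehyde: x = 0.463, y = 0.496
  benzene: x = 0.293, y = 0.051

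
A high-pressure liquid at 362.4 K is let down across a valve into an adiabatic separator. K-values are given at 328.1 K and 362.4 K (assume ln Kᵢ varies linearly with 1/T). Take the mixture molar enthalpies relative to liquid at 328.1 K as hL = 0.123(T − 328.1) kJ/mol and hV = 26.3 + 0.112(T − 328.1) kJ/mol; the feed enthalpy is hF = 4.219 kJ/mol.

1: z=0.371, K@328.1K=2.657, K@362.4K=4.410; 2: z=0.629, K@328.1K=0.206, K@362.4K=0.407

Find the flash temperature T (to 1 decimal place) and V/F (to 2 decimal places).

T = 332.5 K, V/F = 0.14

Adiabatic flash: solve Rachford–Rice at each trial T, then check hF = ψ·hV(T) + (1−ψ)·hL(T).
  T = 328.1 K: K = (2.657, 0.206), RR gives ψ = 0.088, H_out = 2.305 kJ/mol
  T = 362.4 K: K = (4.410, 0.407), RR gives ψ = 0.441, H_out = 15.655 kJ/mol
  T = 345.2 K: K = (3.464, 0.294), RR gives ψ = 0.270, H_out = 9.163 kJ/mol
  T = 336.6 K: K = (3.042, 0.247), RR gives ψ = 0.185, H_out = 5.884 kJ/mol
  T = 332.4 K: K = (2.848, 0.226), RR gives ψ = 0.139, H_out = 4.176 kJ/mol
  T = 334.5 K: K = (2.944, 0.236), RR gives ψ = 0.162, H_out = 5.042 kJ/mol
Linear interpolation between T = 332.4 (H_out = 4.176) and T = 334.5 (H_out = 5.042) on hF = 4.219 gives T ≈ 332.5 K, at which ψ = 0.14.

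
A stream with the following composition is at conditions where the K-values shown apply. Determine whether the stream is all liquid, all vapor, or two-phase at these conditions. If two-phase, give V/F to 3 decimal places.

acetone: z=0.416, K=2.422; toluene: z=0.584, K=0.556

ΣzᵢKᵢ = 1.332; Σzᵢ/Kᵢ = 1.222.
Both exceed 1, so a two-phase solution exists.
Rachford–Rice: g(ψ) = Σ zᵢ(Kᵢ−1)/(1+ψ(Kᵢ−1)) = 0.
Newton iteration, ψ⁰ = 0.5:
  ψ = 0.500: g = 0.0124, g' = -0.478 → ψ = 0.526
Converged at ψ = 0.526.

two-phase, V/F = 0.526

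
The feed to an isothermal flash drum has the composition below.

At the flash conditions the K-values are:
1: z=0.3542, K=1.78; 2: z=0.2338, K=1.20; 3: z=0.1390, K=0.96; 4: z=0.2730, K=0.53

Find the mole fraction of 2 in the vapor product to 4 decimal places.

Let ψ = V/F and solve Σ zᵢ(Kᵢ−1)/(1+ψ(Kᵢ−1)) = 0.
g(0) = ΣzᵢKᵢ − 1 = 0.1892 and g(1) = 1 − Σzᵢ/Kᵢ = -0.0537, so a root lies in (0, 1).
Iterate (Newton) starting at ψ = 0.39:
  ψ = 0.3900: g = 0.09246, g' = -0.2254 → ψ = 0.8002
  ψ = 0.8002: g = -0.00099, g' = -0.2438 → ψ = 0.7962
Converged at ψ = 0.7961.
Compositions from xᵢ = zᵢ/(1+ψ(Kᵢ−1)), yᵢ = Kᵢxᵢ:
  1: x = 0.2185, y = 0.3889
  2: x = 0.2017, y = 0.2420
  3: x = 0.1436, y = 0.1378
  4: x = 0.4362, y = 0.2312

y_2 = 0.2420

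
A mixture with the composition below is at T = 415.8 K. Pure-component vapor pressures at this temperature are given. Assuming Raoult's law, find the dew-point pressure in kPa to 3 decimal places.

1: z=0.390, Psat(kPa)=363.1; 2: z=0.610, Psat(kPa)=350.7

Pdew = 355.434 kPa

At the dew point ψ → 1, so Σzᵢ/Kᵢ = 1 with Kᵢ = Pᵢˢᵃᵗ/P ⇒ 1/P = Σzᵢ/Pᵢˢᵃᵗ.
1/P = 0.390/363.1 + 0.610/350.7 = 0.002813 ⇒ P = 355.434 kPa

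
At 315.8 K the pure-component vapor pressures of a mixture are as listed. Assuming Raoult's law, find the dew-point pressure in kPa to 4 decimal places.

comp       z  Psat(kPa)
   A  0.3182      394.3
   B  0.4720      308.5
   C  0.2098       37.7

Pdew = 126.5507 kPa

At the dew point ψ → 1, so Σzᵢ/Kᵢ = 1 with Kᵢ = Pᵢˢᵃᵗ/P ⇒ 1/P = Σzᵢ/Pᵢˢᵃᵗ.
1/P = 0.3182/394.3 + 0.4720/308.5 + 0.2098/37.7 = 0.0079020 ⇒ P = 126.5507 kPa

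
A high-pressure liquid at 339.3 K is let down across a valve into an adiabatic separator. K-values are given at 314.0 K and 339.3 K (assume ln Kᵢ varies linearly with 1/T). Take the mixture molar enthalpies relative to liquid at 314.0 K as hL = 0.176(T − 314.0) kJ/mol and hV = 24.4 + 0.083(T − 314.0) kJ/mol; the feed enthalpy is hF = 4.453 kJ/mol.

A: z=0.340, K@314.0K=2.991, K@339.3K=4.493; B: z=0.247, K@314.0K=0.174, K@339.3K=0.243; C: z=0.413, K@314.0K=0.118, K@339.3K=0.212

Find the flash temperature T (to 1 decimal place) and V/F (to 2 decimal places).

T = 321.7 K, V/F = 0.13

Adiabatic flash: solve Rachford–Rice at each trial T, then check hF = ψ·hV(T) + (1−ψ)·hL(T).
  T = 314.0 K: K = (2.991, 0.174, 0.118), RR gives ψ = 0.063, H_out = 1.546 kJ/mol
  T = 339.3 K: K = (4.493, 0.243, 0.212), RR gives ψ = 0.249, H_out = 9.941 kJ/mol
  T = 326.6 K: K = (3.692, 0.207, 0.160), RR gives ψ = 0.168, H_out = 6.122 kJ/mol
  T = 320.3 K: K = (3.330, 0.190, 0.138), RR gives ψ = 0.120, H_out = 3.970 kJ/mol
  T = 323.5 K: K = (3.511, 0.198, 0.149), RR gives ψ = 0.145, H_out = 5.091 kJ/mol
  T = 321.9 K: K = (3.420, 0.194, 0.143), RR gives ψ = 0.133, H_out = 4.539 kJ/mol
Linear interpolation between T = 320.3 (H_out = 3.970) and T = 321.9 (H_out = 4.539) on hF = 4.453 gives T ≈ 321.7 K, at which ψ = 0.13.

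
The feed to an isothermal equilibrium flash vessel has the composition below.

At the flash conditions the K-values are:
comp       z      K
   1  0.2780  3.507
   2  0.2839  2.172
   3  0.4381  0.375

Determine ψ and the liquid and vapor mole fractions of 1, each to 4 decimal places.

Material balance + equilibrium reduce to Σ zᵢ(Kᵢ−1)/(1+ψ(Kᵢ−1)) = 0.
Feasibility: ΣzᵢKᵢ = 1.7559, Σzᵢ/Kᵢ = 1.3782 — both > 1, two phases present.
Newton–Raphson from ψ = 0.4:
  ψ = 0.4000: g = 0.20943, g' = -0.9206 → ψ = 0.6275
  ψ = 0.6275: g = 0.01209, g' = -0.8566 → ψ = 0.6416
Converged at ψ = 0.6416.
Compositions from xᵢ = zᵢ/(1+ψ(Kᵢ−1)), yᵢ = Kᵢxᵢ:
  1: x = 0.1066, y = 0.3738
  2: x = 0.1620, y = 0.3520
  3: x = 0.7314, y = 0.2743

ψ = 0.6416, x_1 = 0.1066, y_1 = 0.3738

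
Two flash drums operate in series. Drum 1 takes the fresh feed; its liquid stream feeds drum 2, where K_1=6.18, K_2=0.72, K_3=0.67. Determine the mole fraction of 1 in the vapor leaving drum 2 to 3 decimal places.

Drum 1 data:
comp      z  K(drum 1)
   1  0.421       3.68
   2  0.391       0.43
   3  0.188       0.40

Drum 1:
Material balance + equilibrium reduce to Σ zᵢ(Kᵢ−1)/(1+ψ₁(Kᵢ−1)) = 0.
g(0) = ΣzᵢKᵢ − 1 = 0.793 and g(1) = 1 − Σzᵢ/Kᵢ = -0.494, so a root lies in (0, 1).
Newton iteration, ψ₁⁰ = 0.5:
  ψ₁ = 0.500: g = 0.0093, g' = -0.939 → ψ₁ = 0.510
Converged at ψ₁ = 0.510.
Drum-1 compositions:
  1: x = 0.178, y = 0.655
  2: x = 0.551, y = 0.237
  3: x = 0.271, y = 0.108
Drum-2 feed = drum-1 liquid: z₂ = (0.1779, 0.5512, 0.2709).
Drum 2:
Newton iteration, ψ₂⁰ = 0.64:
  ψ₂ = 0.640: g = -0.0878, g' = -0.368 → ψ₂ = 0.401
  ψ₂ = 0.401: g = 0.0224, g' = -0.598 → ψ₂ = 0.439
  ψ₂ = 0.439: g = 0.0011, g' = -0.542 → ψ₂ = 0.441
Converged at ψ₂ = 0.441.
  1: x = 0.054, y = 0.335
  2: x = 0.629, y = 0.453
  3: x = 0.317, y = 0.212

y_1 (drum 2) = 0.335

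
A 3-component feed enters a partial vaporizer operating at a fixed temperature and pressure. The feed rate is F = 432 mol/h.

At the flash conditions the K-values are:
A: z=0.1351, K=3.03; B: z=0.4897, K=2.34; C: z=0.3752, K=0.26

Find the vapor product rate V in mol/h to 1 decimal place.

Newton–Raphson from ψ = 0.44:
  ψ = 0.4400: g = 0.14597, g' = -0.9551 → ψ = 0.5928
  ψ = 0.5928: g = -0.00450, g' = -1.0399 → ψ = 0.5885
Converged at ψ = 0.5885.
Then V = ψ·F = 0.5885·432 = 254.2 mol/h and L = F − V = 177.8 mol/h.

V = 254.2 mol/h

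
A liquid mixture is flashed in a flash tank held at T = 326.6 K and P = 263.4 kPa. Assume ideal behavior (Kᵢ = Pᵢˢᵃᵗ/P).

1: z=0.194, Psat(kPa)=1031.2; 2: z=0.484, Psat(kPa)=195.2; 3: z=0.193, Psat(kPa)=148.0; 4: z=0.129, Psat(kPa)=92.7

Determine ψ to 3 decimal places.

Raoult's law: Kᵢ = Pᵢˢᵃᵗ/P = Pᵢˢᵃᵗ/263.4.
  K_1 = 1031.2/263.4 = 3.91496, K_2 = 195.2/263.4 = 0.74108, K_3 = 148.0/263.4 = 0.56188, K_4 = 92.7/263.4 = 0.35194
Iterate (Newton) starting at ψ = 0.41:
  ψ = 0.410: g = -0.0995, g' = -0.538 → ψ = 0.225
  ψ = 0.225: g = 0.0167, g' = -0.757 → ψ = 0.247
  ψ = 0.247: g = 0.0005, g' = -0.717 → ψ = 0.248
Converged at ψ = 0.248.

ψ = 0.248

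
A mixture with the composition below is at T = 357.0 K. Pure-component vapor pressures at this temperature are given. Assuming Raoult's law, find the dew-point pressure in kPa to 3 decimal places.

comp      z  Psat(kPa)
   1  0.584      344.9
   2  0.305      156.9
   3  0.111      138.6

Pdew = 225.326 kPa

At the dew point ψ → 1, so Σzᵢ/Kᵢ = 1 with Kᵢ = Pᵢˢᵃᵗ/P ⇒ 1/P = Σzᵢ/Pᵢˢᵃᵗ.
1/P = 0.584/344.9 + 0.305/156.9 + 0.111/138.6 = 0.004438 ⇒ P = 225.326 kPa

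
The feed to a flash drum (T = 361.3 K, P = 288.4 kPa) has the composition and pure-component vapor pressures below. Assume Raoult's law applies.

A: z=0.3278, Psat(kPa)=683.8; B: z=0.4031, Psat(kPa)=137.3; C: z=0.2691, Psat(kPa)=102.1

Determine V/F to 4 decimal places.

Raoult's law: Kᵢ = Pᵢˢᵃᵗ/P = Pᵢˢᵃᵗ/288.4.
  K_A = 683.8/288.4 = 2.371012, K_B = 137.3/288.4 = 0.476075, K_C = 102.1/288.4 = 0.354022
Rachford–Rice: g(V/F) = Σ zᵢ(Kᵢ−1)/(1+V/F(Kᵢ−1)) = 0.
g(0) = ΣzᵢKᵢ − 1 = 0.0644 and g(1) = 1 − Σzᵢ/Kᵢ = -0.7451, so a root lies in (0, 1).
Iterate (Newton) starting at V/F = 0.47:
  V/F = 0.4700: g = -0.25650, g' = -0.6542 → V/F = 0.0779
  V/F = 0.0779: g = 0.00283, g' = -0.7478 → V/F = 0.0817
Converged at V/F = 0.0817.

V/F = 0.0817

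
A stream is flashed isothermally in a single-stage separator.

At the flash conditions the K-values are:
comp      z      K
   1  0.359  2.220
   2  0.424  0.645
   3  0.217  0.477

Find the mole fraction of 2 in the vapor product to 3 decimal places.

y_2 = 0.311

Rachford–Rice: g(V/F) = Σ zᵢ(Kᵢ−1)/(1+V/F(Kᵢ−1)) = 0.
g(0) = ΣzᵢKᵢ − 1 = 0.174 and g(1) = 1 − Σzᵢ/Kᵢ = -0.274, so a root lies in (0, 1).
Newton–Raphson from V/F = 0.67:
  V/F = 0.670: g = -0.1312, g' = -0.394 → V/F = 0.337
  V/F = 0.337: g = 0.0015, g' = -0.425 → V/F = 0.341
Converged at V/F = 0.341.
Compositions from xᵢ = zᵢ/(1+V/F(Kᵢ−1)), yᵢ = Kᵢxᵢ:
  1: x = 0.254, y = 0.563
  2: x = 0.482, y = 0.311
  3: x = 0.264, y = 0.126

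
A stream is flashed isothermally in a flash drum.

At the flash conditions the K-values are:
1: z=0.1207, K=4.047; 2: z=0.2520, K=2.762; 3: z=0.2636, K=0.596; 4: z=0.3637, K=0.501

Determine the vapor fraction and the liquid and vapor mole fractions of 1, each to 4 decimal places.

ψ = 0.5105, x_1 = 0.0472, y_1 = 0.1912

Rachford–Rice: g(ψ) = Σ zᵢ(Kᵢ−1)/(1+ψ(Kᵢ−1)) = 0.
Check two-phase: ΣzᵢKᵢ = 1.5238 > 1 and Σzᵢ/Kᵢ = 1.2893 > 1, so g(0) = 0.5238 > 0 and g(1) = -0.2893 < 0.
Iterate (Newton) starting at ψ = 0.45:
  ψ = 0.4500: g = 0.03856, g' = -0.6576 → ψ = 0.5086
  ψ = 0.5086: g = 0.00114, g' = -0.6207 → ψ = 0.5105
Converged at ψ = 0.5105.
Compositions from xᵢ = zᵢ/(1+ψ(Kᵢ−1)), yᵢ = Kᵢxᵢ:
  1: x = 0.0472, y = 0.1912
  2: x = 0.1327, y = 0.3664
  3: x = 0.3321, y = 0.1979
  4: x = 0.4880, y = 0.2445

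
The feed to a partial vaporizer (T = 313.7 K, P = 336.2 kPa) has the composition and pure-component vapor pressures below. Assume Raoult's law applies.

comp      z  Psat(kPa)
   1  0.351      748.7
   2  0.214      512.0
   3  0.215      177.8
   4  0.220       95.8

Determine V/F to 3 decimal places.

Raoult's law: Kᵢ = Pᵢˢᵃᵗ/P = Pᵢˢᵃᵗ/336.2.
  K_1 = 748.7/336.2 = 2.22695, K_2 = 512.0/336.2 = 1.52290, K_3 = 177.8/336.2 = 0.52885, K_4 = 95.8/336.2 = 0.28495
Iterate (Newton) starting at V/F = 0.57:
  V/F = 0.570: g = -0.0644, g' = -0.627 → V/F = 0.467
  V/F = 0.467: g = -0.0025, g' = -0.583 → V/F = 0.463
Converged at V/F = 0.463.

V/F = 0.463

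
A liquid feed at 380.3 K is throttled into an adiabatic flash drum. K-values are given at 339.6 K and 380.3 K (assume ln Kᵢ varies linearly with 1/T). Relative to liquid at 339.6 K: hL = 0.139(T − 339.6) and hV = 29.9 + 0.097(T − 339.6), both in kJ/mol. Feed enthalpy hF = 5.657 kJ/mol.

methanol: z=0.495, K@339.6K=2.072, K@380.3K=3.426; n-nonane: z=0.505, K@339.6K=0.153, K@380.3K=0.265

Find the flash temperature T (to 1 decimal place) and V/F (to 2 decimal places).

Adiabatic flash: solve Rachford–Rice at each trial T, then check hF = ψ·hV(T) + (1−ψ)·hL(T).
  T = 339.6 K: K = (2.072, 0.153), RR gives ψ = 0.113, H_out = 3.389 kJ/mol
  T = 380.3 K: K = (3.426, 0.265), RR gives ψ = 0.465, H_out = 18.775 kJ/mol
  T = 360.0 K: K = (2.704, 0.205), RR gives ψ = 0.326, H_out = 12.304 kJ/mol
  T = 349.8 K: K = (2.376, 0.178), RR gives ψ = 0.235, H_out = 8.345 kJ/mol
  T = 344.7 K: K = (2.221, 0.165), RR gives ψ = 0.179, H_out = 6.032 kJ/mol
  T = 342.1 K: K = (2.144, 0.159), RR gives ψ = 0.147, H_out = 4.733 kJ/mol
  T = 343.4 K: K = (2.183, 0.162), RR gives ψ = 0.164, H_out = 5.394 kJ/mol
Linear interpolation between T = 343.4 (H_out = 5.394) and T = 344.7 (H_out = 6.032) on hF = 5.657 gives T ≈ 343.9 K, at which ψ = 0.17.

T = 343.9 K, V/F = 0.17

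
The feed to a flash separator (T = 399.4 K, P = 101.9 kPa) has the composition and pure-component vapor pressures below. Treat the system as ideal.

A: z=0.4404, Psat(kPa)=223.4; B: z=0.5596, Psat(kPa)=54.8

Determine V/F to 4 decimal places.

V/F = 0.4835

Raoult's law: Kᵢ = Pᵢˢᵃᵗ/P = Pᵢˢᵃᵗ/101.9.
  K_A = 223.4/101.9 = 2.192345, K_B = 54.8/101.9 = 0.537782
Rachford–Rice: g(V/F) = Σ zᵢ(Kᵢ−1)/(1+V/F(Kᵢ−1)) = 0.
g(0) = ΣzᵢKᵢ − 1 = 0.2665 and g(1) = 1 − Σzᵢ/Kᵢ = -0.2415, so a root lies in (0, 1).
Binary case is linear: z₁(K₁−1)(1+V/F(K₂−1)) + z₂(K₂−1)(1+V/F(K₁−1)) = 0
⇒ V/F = [z₁(K₁−1)+z₂(K₂−1)] / [−(K₁−1)(K₂−1)] = 0.26645/0.55112 = 0.4835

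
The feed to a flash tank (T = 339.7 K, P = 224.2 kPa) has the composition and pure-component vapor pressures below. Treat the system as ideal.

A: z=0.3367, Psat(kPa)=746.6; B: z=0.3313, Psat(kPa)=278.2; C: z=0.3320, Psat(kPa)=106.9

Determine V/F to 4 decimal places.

V/F = 0.8821

Raoult's law: Kᵢ = Pᵢˢᵃᵗ/P = Pᵢˢᵃᵗ/224.2.
  K_A = 746.6/224.2 = 3.330062, K_B = 278.2/224.2 = 1.240856, K_C = 106.9/224.2 = 0.476806
Rachford–Rice: g(V/F) = Σ zᵢ(Kᵢ−1)/(1+V/F(Kᵢ−1)) = 0.
Feasibility: ΣzᵢKᵢ = 1.6906, Σzᵢ/Kᵢ = 1.0644 — both > 1, two phases present.
Iterate (Newton) starting at V/F = 0.69:
  V/F = 0.6900: g = 0.09744, g' = -0.5055 → V/F = 0.8828
  V/F = 0.8828: g = -0.00032, g' = -0.5225 → V/F = 0.8821
Converged at V/F = 0.8821.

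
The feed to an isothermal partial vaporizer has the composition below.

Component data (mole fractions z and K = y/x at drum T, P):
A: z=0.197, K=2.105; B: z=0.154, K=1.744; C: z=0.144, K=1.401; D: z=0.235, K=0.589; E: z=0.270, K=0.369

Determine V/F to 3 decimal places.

Rachford–Rice: g(V/F) = Σ zᵢ(Kᵢ−1)/(1+V/F(Kᵢ−1)) = 0.
g(0) = ΣzᵢKᵢ − 1 = 0.123 and g(1) = 1 − Σzᵢ/Kᵢ = -0.415, so a root lies in (0, 1).
Newton iteration, V/F⁰ = 0.5:
  V/F = 0.500: g = -0.0986, g' = -0.453 → V/F = 0.282
  V/F = 0.282: g = -0.0042, g' = -0.427 → V/F = 0.273
Converged at V/F = 0.273.

V/F = 0.273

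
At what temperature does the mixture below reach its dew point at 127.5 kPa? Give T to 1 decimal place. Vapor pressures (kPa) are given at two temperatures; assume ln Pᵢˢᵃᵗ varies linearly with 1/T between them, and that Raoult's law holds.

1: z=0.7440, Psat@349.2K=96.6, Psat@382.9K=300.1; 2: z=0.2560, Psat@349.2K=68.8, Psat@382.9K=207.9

T = 359.8 K

Dew-point temperature: Σzᵢ·P/Pᵢˢᵃᵗ(T) = 1. Interpolate ln Pᵢˢᵃᵗ = aᵢ + bᵢ/T.
  T = 349.2 K: ΣzᵢP/Pᵢˢᵃᵗ = 1.4564
  T = 382.9 K: ΣzᵢP/Pᵢˢᵃᵗ = 0.4731
  T = 366.0 K: ΣzᵢP/Pᵢˢᵃᵗ = 0.8102
  T = 357.6 K: ΣzᵢP/Pᵢˢᵃᵗ = 1.0788
  T = 361.8 K: ΣzᵢP/Pᵢˢᵃᵗ = 0.9333
  T = 359.7 K: ΣzᵢP/Pᵢˢᵃᵗ = 1.0030
Interpolating between 359.7 K and 361.8 K gives T ≈ 359.8 K.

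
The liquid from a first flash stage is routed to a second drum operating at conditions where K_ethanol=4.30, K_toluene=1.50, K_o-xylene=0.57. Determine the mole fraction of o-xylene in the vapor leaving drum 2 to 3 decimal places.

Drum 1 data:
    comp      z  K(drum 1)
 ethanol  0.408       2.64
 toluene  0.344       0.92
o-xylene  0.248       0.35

Drum 1:
Let ψ₁ = V/F and solve Σ zᵢ(Kᵢ−1)/(1+ψ₁(Kᵢ−1)) = 0.
Feasibility: ΣzᵢKᵢ = 1.480, Σzᵢ/Kᵢ = 1.237 — both > 1, two phases present.
Newton–Raphson from ψ₁ = 0.37:
  ψ₁ = 0.370: g = 0.1758, g' = -0.609 → ψ₁ = 0.659
  ψ₁ = 0.659: g = 0.0107, g' = -0.576 → ψ₁ = 0.677
Converged at ψ₁ = 0.677.
Drum-1 compositions:
  ethanol: x = 0.193, y = 0.510
  toluene: x = 0.364, y = 0.335
  o-xylene: x = 0.443, y = 0.155
Drum-2 feed = drum-1 liquid: z₂ = (0.1933, 0.3637, 0.4430).
Drum 2:
Material balance + equilibrium reduce to Σ zᵢ(Kᵢ−1)/(1+ψ₂(Kᵢ−1)) = 0.
Feasibility: ΣzᵢKᵢ = 1.629, Σzᵢ/Kᵢ = 1.065 — both > 1, two phases present.
Iterate (Newton) starting at ψ₂ = 0.5:
  ψ₂ = 0.500: g = 0.1436, g' = -0.491 → ψ₂ = 0.792
  ψ₂ = 0.792: g = 0.0178, g' = -0.396 → ψ₂ = 0.837
Converged at ψ₂ = 0.837.
  ethanol: x = 0.051, y = 0.221
  toluene: x = 0.256, y = 0.385
  o-xylene: x = 0.692, y = 0.395

y_o-xylene (drum 2) = 0.395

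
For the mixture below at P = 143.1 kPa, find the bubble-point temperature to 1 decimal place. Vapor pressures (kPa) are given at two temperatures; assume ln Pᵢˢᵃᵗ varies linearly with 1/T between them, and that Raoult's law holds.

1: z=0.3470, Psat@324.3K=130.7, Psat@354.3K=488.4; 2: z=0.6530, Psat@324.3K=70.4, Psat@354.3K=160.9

Bubble-point temperature: ΣzᵢPᵢˢᵃᵗ(T) = P. Interpolate ln Pᵢˢᵃᵗ = aᵢ + bᵢ/T.
  T = 324.3 K: ΣzᵢPᵢˢᵃᵗ = 91.32 kPa
  T = 354.3 K: ΣzᵢPᵢˢᵃᵗ = 274.54 kPa
  T = 339.3 K: ΣzᵢPᵢˢᵃᵗ = 161.04 kPa
  T = 331.8 K: ΣzᵢPᵢˢᵃᵗ = 121.80 kPa
  T = 335.6 K: ΣzᵢPᵢˢᵃᵗ = 140.47 kPa
  T = 337.5 K: ΣzᵢPᵢˢᵃᵗ = 150.72 kPa
Interpolating between 335.6 K and 337.5 K gives T ≈ 336.1 K.

T = 336.1 K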